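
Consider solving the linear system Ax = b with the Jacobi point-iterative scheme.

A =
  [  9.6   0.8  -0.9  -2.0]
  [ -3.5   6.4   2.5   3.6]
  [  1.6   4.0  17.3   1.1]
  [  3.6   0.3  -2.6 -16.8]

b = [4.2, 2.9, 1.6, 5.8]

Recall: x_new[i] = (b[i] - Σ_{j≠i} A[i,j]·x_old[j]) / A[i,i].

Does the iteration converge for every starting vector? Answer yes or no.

yes

Split A = D + L + U, D = diag(9.6, 6.4, 17.3, -16.8).
Jacobi T = -D⁻¹(L+U): T[2,3] = -(1.1)/(17.3) = -0.0636; T[2,2] = 0.
  T[0,:] = [+0.0000  -0.0833  +0.0938  +0.2083]
  T[1,:] = [+0.5469  +0.0000  -0.3906  -0.5625]
  T[2,:] = [-0.0925  -0.2312  +0.0000  -0.0636]
  T[3,:] = [+0.2143  +0.0179  -0.1548  +0.0000]
eigenvalue magnitudes: 0.3934, 0.2302, 0.1915, 0.1915.
spectral radius ρ = 0.3934; 0.3934 < 1: convergent.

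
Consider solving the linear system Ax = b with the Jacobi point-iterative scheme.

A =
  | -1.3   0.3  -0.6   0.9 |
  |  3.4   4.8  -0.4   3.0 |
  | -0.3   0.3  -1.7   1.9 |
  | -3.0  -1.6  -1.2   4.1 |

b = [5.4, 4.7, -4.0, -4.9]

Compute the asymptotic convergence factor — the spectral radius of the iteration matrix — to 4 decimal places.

Let D = diag(-1.3, 4.8, -1.7, 4.1); L, U the strict triangles.
T_J = -D⁻¹(L+U): T[3,1] = -(-1.6)/(4.1) = +0.3902; T[3,3] = 0.
  T[0,:] = [+0.0000  +0.2308  -0.4615  +0.6923]
  T[1,:] = [-0.7083  +0.0000  +0.0833  -0.6250]
  T[2,:] = [-0.1765  +0.1765  +0.0000  +1.1176]
  T[3,:] = [+0.7317  +0.3902  +0.2927  +0.0000]
|λ(T)| sorted: 1.1332, 0.6708, 0.6708, 0.4698.
ρ(T) = max|λ| = 1.1332; 1.1332 > 1: divergent.

1.1332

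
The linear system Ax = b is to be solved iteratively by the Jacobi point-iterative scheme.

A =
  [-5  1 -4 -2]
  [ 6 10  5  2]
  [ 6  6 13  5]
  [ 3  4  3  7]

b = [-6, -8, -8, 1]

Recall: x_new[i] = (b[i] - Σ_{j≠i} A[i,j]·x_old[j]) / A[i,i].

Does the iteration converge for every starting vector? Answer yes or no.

no

Split A = D + L + U, D = diag(-5, 10, 13, 7).
T_J = -D⁻¹(L+U): T[1,3] = -(2)/(10) = -0.2000; T[1,1] = 0.
  T[0,:] = [+0.0000, +0.2000, -0.8000, -0.4000]
  T[1,:] = [-0.6000, +0.0000, -0.5000, -0.2000]
  T[2,:] = [-0.4615, -0.4615, +0.0000, -0.3846]
  T[3,:] = [-0.4286, -0.5714, -0.4286, +0.0000]
|roots of det(T-λI)|: 1.2465, 0.5090, 0.5090, 0.4675.
ρ(T) = max|λ| = 1.2465; 1.2465 > 1 ⇒ diverges.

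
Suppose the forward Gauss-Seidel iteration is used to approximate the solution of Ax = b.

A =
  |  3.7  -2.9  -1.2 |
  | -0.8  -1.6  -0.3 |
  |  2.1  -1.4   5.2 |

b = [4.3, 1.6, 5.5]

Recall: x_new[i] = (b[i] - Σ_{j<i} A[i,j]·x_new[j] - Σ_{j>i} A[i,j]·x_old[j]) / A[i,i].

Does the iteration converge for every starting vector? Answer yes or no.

yes

Let D = diag(3.7, -1.6, 5.2); L, U the strict triangles.
Gauss-Seidel: T = -(D+L)⁻¹U, row 0 first, T[0,2] = -(-1.2)/(3.7) = +0.3243; later rows by forward substitution.
  T[0,:] = [+0.0000, +0.7838, +0.3243]
  T[1,:] = [+0.0000, -0.3919, -0.3497]
  T[2,:] = [+0.0000, -0.4220, -0.2251]
|λ(T)| sorted: 0.7016, 0.0846, 0.0000.
ρ(T) = max|λ| = 0.7016; 0.7016 < 1: convergent.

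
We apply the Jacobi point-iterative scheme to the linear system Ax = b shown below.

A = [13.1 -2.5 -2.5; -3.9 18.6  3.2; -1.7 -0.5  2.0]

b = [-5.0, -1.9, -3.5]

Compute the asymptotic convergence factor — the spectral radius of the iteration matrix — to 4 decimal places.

Diagonal D = diag(13.1, 18.6, 2); L, U strict lower/upper.
Jacobi: T = -D⁻¹(L+U), T[0,2] = -(-2.5)/(13.1) = +0.1908; T[0,0] = 0.
  T[0,:] = [+0.0000 +0.1908 +0.1908]
  T[1,:] = [+0.2097 +0.0000 -0.1720]
  T[2,:] = [+0.8500 +0.2500 +0.0000]
|λ(T)| sorted: 0.4465, 0.3219, 0.1246.
spectral radius ρ = 0.4465; 0.4465 < 1, so it converges for any x₀.

0.4465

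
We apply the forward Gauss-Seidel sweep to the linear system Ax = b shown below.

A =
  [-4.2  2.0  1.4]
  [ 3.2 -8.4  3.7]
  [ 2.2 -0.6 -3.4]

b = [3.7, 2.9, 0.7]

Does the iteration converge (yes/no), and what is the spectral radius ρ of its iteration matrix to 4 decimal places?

A = D + L + U where D = diag(-4.2, -8.4, -3.4).
Gauss-Seidel: T = -(D+L)⁻¹U, row 0 first, T[0,2] = -(1.4)/(-4.2) = +0.3333; later rows by forward substitution.
  T[0,:] = [+0.0000 +0.4762 +0.3333]
  T[1,:] = [+0.0000 +0.1814 +0.5675]
  T[2,:] = [+0.0000 +0.2761 +0.1155]
|roots of det(T-λI)|: 0.5457, 0.2487, 0.0000.
ρ = 0.5457; 0.5457 < 1: convergent.

yes, ρ = 0.5457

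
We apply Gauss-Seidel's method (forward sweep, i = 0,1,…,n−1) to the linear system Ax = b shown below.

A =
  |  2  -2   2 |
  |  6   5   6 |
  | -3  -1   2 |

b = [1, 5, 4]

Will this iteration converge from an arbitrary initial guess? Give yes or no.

Write A = D+L+U with D = diag(2, 5, 2).
T_GS = -(D+L)⁻¹U: row 0 first, T[0,2] = -(2)/(2) = -1.0000; later rows by forward substitution.
  T[0,:] = [+0.0000, +1.0000, -1.0000]
  T[1,:] = [+0.0000, -1.2000, +0.0000]
  T[2,:] = [+0.0000, +0.9000, -1.5000]
|λ(T)| sorted: 1.5000, 1.2000, 0.0000.
ρ(T) = max|λ| = 1.5000; 1.5000 > 1: divergent.

no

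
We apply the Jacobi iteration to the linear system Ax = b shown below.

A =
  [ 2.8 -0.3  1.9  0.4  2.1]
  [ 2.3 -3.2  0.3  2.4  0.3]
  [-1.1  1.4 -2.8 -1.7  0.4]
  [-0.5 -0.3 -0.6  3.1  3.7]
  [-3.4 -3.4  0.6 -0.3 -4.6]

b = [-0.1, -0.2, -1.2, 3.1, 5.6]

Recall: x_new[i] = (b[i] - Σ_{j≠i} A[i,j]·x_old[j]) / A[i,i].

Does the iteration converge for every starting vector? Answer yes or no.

A = D + L + U where D = diag(2.8, -3.2, -2.8, 3.1, -4.6).
T_J = -D⁻¹(L+U): T[3,1] = -(-0.3)/(3.1) = +0.0968; T[3,3] = 0.
  T[0,:] = [+0.0000  +0.1071  -0.6786  -0.1429  -0.7500]
  T[1,:] = [+0.7188  +0.0000  +0.0938  +0.7500  +0.0938]
  T[2,:] = [-0.3929  +0.5000  +0.0000  -0.6071  +0.1429]
  T[3,:] = [+0.1613  +0.0968  +0.1935  +0.0000  -1.1935]
  T[4,:] = [-0.7391  -0.7391  +0.1304  -0.0652  +0.0000]
moduli |λ_i(T)| = 1.3284, 0.8036, 0.8036, 0.6330, 0.2407.
ρ(T) = max|λ| = 1.3284; 1.3284 > 1, so it fails to converge.

no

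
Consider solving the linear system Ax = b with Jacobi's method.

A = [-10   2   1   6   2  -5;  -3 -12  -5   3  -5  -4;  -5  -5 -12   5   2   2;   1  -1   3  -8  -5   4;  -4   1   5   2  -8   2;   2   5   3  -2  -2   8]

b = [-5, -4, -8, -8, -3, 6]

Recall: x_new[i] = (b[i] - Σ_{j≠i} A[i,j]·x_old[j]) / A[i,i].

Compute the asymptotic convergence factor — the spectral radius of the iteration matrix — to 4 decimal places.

1.1521

Diagonal D = diag(-10, -12, -12, -8, -8, 8); L, U strict lower/upper.
T_J = -D⁻¹(L+U): T[2,5] = -(2)/(-12) = +0.1667; T[2,2] = 0.
  T[0,:] = [+0.0000  +0.2000  +0.1000  +0.6000  +0.2000  -0.5000]
  T[1,:] = [-0.2500  +0.0000  -0.4167  +0.2500  -0.4167  -0.3333]
  T[2,:] = [-0.4167  -0.4167  +0.0000  +0.4167  +0.1667  +0.1667]
  T[3,:] = [+0.1250  -0.1250  +0.3750  +0.0000  -0.6250  +0.5000]
  T[4,:] = [-0.5000  +0.1250  +0.6250  +0.2500  +0.0000  +0.2500]
  T[5,:] = [-0.2500  -0.6250  -0.3750  +0.2500  +0.2500  +0.0000]
|eigenvalues of T|: 1.1521, 0.8785, 0.7892, 0.7892, 0.4501, 0.0686.
spectral radius ρ = 1.1521; 1.1521 > 1 ⇒ diverges.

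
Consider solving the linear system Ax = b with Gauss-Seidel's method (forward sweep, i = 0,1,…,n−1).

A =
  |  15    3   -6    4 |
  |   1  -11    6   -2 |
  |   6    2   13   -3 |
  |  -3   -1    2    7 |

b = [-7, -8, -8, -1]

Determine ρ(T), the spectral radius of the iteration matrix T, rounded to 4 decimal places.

0.7394

A = D + L + U where D = diag(15, -11, 13, 7).
Gauss-Seidel: T = -(D+L)⁻¹U, row 0 first, T[0,2] = -(-6)/(15) = +0.4000; later rows by forward substitution.
  T[0,:] = [+0.0000  -0.2000  +0.4000  -0.2667]
  T[1,:] = [+0.0000  -0.0182  +0.5818  -0.2061]
  T[2,:] = [+0.0000  +0.0951  -0.2741  +0.3855]
  T[3,:] = [+0.0000  -0.1155  +0.3329  -0.2539]
|λ(T)| sorted: 0.7394, 0.1208, 0.1208, 0.0000.
spectral radius ρ = 0.7394; 0.7394 < 1 ⇒ converges.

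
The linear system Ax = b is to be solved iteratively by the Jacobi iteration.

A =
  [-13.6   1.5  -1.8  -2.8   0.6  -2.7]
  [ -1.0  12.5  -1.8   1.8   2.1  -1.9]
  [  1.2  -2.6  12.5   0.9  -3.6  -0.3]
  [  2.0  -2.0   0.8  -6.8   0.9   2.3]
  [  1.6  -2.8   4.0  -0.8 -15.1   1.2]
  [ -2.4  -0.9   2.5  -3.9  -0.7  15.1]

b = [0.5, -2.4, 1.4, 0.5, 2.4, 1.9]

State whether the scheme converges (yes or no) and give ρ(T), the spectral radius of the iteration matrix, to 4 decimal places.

yes, ρ = 0.5673

Write A = D+L+U with D = diag(-13.6, 12.5, 12.5, -6.8, -15.1, 15.1).
Jacobi T = -D⁻¹(L+U): T[5,3] = -(-3.9)/(15.1) = +0.2583; T[5,5] = 0.
  T[0,:] = [+0.0000  +0.1103  -0.1324  -0.2059  +0.0441  -0.1985]
  T[1,:] = [+0.0800  +0.0000  +0.1440  -0.1440  -0.1680  +0.1520]
  T[2,:] = [-0.0960  +0.2080  +0.0000  -0.0720  +0.2880  +0.0240]
  T[3,:] = [+0.2941  -0.2941  +0.1176  +0.0000  +0.1324  +0.3382]
  T[4,:] = [+0.1060  -0.1854  +0.2649  -0.0530  +0.0000  +0.0795]
  T[5,:] = [+0.1589  +0.0596  -0.1656  +0.2583  +0.0464  +0.0000]
|roots of det(T-λI)|: 0.5673, 0.3076, 0.3076, 0.2316, 0.2316, 0.2195.
spectral radius ρ = 0.5673; 0.5673 < 1: convergent.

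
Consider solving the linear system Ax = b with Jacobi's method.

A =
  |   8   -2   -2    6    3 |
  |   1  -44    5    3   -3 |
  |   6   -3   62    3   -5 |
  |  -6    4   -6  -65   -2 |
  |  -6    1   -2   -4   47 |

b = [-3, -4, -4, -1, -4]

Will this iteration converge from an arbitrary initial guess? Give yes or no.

yes

A = D + L + U where D = diag(8, -44, 62, -65, 47).
T_J = -D⁻¹(L+U): T[1,2] = -(5)/(-44) = +0.1136; T[1,1] = 0.
  T[0,:] = [+0.0000 +0.2500 +0.2500 -0.7500 -0.3750]
  T[1,:] = [+0.0227 +0.0000 +0.1136 +0.0682 -0.0682]
  T[2,:] = [-0.0968 +0.0484 +0.0000 -0.0484 +0.0806]
  T[3,:] = [-0.0923 +0.0615 -0.0923 +0.0000 -0.0308]
  T[4,:] = [+0.1277 -0.0213 +0.0426 +0.0851 +0.0000]
eigenvalue magnitudes: 0.2580, 0.1735, 0.1735, 0.1368, 0.1157.
ρ(T) = max|λ| = 0.2580; 0.2580 < 1 ⇒ converges.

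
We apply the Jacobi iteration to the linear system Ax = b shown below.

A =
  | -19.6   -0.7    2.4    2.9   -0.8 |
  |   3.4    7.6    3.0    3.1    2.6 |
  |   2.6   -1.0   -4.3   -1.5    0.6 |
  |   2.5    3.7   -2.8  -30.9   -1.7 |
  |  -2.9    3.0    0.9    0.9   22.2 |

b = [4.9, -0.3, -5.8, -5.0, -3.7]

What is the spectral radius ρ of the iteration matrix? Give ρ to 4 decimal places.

Write A = D+L+U with D = diag(-19.6, 7.6, -4.3, -30.9, 22.2).
T_J = -D⁻¹(L+U): T[1,2] = -(3)/(7.6) = -0.3947; T[1,1] = 0.
  T[0,:] = [+0.0000, -0.0357, +0.1224, +0.1480, -0.0408]
  T[1,:] = [-0.4474, +0.0000, -0.3947, -0.4079, -0.3421]
  T[2,:] = [+0.6047, -0.2326, +0.0000, -0.3488, +0.1395]
  T[3,:] = [+0.0809, +0.1197, -0.0906, +0.0000, -0.0550]
  T[4,:] = [+0.1306, -0.1351, -0.0405, -0.0405, +0.0000]
|eigenvalues of T|: 0.4718, 0.3423, 0.3423, 0.1316, 0.1316.
ρ = 0.4718; 0.4718 < 1: convergent.

0.4718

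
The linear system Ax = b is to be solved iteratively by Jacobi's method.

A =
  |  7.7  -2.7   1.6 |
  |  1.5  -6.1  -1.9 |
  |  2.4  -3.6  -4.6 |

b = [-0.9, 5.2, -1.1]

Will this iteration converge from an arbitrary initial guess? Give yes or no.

yes

Write A = D+L+U with D = diag(7.7, -6.1, -4.6).
Jacobi T = -D⁻¹(L+U): T[1,0] = -(1.5)/(-6.1) = +0.2459; T[1,1] = 0.
  T[0,:] = [+0.0000  +0.3506  -0.2078]
  T[1,:] = [+0.2459  +0.0000  -0.3115]
  T[2,:] = [+0.5217  -0.7826  +0.0000]
|eigenvalues of T|: 0.5052, 0.4263, 0.0789.
ρ(T) = max|λ| = 0.5052; 0.5052 < 1, so it converges for any x₀.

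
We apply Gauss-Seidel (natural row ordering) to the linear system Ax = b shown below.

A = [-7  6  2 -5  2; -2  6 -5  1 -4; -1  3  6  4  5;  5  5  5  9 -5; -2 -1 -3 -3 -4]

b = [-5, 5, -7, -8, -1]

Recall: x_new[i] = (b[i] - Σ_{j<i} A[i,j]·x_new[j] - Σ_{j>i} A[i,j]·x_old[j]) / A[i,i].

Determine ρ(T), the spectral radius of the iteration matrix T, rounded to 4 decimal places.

A = D + L + U where D = diag(-7, 6, 6, 9, -4).
GS T = -(D+L)⁻¹U: row 0 first, T[0,3] = -(-5)/(-7) = -0.7143; later rows by forward substitution.
  T[0,:] = [+0.0000 +0.8571 +0.2857 -0.7143 +0.2857]
  T[1,:] = [+0.0000 +0.2857 +0.9286 -0.4048 +0.7619]
  T[2,:] = [+0.0000 +0.0000 -0.4167 -0.5833 -1.1667]
  T[3,:] = [+0.0000 -0.6349 -0.4431 +0.9458 +0.6217]
  T[4,:] = [+0.0000 -0.0238 +0.2698 +0.1865 +0.0754]
|roots of det(T-λI)|: 1.4989, 0.5848, 0.5848, 0.2581, 0.0000.
spectral radius ρ = 1.4989; 1.4989 > 1 ⇒ diverges.

1.4989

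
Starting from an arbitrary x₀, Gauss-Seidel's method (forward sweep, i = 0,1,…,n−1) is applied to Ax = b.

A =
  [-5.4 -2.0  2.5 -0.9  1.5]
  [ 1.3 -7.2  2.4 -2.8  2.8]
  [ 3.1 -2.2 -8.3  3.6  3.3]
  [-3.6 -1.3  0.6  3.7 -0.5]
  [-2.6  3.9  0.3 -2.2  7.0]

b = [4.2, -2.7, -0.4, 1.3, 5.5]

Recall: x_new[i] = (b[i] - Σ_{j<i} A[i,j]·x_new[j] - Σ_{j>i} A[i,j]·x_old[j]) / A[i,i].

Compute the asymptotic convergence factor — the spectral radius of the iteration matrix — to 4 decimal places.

Write A = D+L+U with D = diag(-5.4, -7.2, -8.3, 3.7, 7).
Gauss-Seidel: T = -(D+L)⁻¹U, row 0 first, T[0,1] = -(-2)/(-5.4) = -0.3704; later rows by forward substitution.
  T[0,:] = [+0.0000  -0.3704  +0.4630  -0.1667  +0.2778]
  T[1,:] = [+0.0000  -0.0669  +0.4169  -0.4190  +0.4390]
  T[2,:] = [+0.0000  -0.1206  +0.0624  +0.4825  +0.3850]
  T[3,:] = [+0.0000  -0.3643  +0.5868  -0.3876  +0.4972]
  T[4,:] = [+0.0000  -0.2096  +0.1214  +0.0290  -0.0017]
eigenvalue magnitudes: 0.8461, 0.3520, 0.1576, 0.0573, 0.0000.
ρ(T) = max|λ| = 0.8461; 0.8461 < 1 ⇒ converges.

0.8461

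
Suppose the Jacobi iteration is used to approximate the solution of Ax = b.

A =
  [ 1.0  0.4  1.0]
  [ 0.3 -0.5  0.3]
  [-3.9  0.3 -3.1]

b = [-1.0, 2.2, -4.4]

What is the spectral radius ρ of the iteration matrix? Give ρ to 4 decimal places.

1.1361

Let D = diag(1, -0.5, -3.1); L, U the strict triangles.
T_J = -D⁻¹(L+U): T[0,1] = -(0.4)/(1) = -0.4000; T[0,0] = 0.
  T[0,:] = [+0.0000 -0.4000 -1.0000]
  T[1,:] = [+0.6000 +0.0000 +0.6000]
  T[2,:] = [-1.2581 +0.0968 +0.0000]
|λ(T)| sorted: 1.1361, 0.8968, 0.2394.
ρ = 1.1361; 1.1361 > 1: divergent.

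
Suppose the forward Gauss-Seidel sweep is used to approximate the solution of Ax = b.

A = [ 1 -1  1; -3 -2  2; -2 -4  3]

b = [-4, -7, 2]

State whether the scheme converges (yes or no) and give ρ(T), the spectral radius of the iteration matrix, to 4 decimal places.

no, ρ = 1.5868

A = D + L + U where D = diag(1, -2, 3).
T_GS = -(D+L)⁻¹U: row 0 first, T[0,1] = -(-1)/(1) = +1.0000; later rows by forward substitution.
  T[0,:] = [+0.0000, +1.0000, -1.0000]
  T[1,:] = [+0.0000, -1.5000, +2.5000]
  T[2,:] = [+0.0000, -1.3333, +2.6667]
|λ(T)| sorted: 1.5868, 0.4201, 0.0000.
ρ(T) = max|λ| = 1.5868; 1.5868 > 1: divergent.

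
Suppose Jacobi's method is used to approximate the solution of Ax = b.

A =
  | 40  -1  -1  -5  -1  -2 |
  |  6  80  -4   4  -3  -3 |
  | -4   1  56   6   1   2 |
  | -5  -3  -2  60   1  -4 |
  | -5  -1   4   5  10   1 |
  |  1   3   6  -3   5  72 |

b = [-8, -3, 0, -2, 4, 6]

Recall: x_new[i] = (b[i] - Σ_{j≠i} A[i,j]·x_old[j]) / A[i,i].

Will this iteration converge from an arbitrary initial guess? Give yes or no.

yes

A = D + L + U where D = diag(40, 80, 56, 60, 10, 72).
Jacobi T = -D⁻¹(L+U): T[2,0] = -(-4)/(56) = +0.0714; T[2,2] = 0.
  T[0,:] = [+0.0000, +0.0250, +0.0250, +0.1250, +0.0250, +0.0500]
  T[1,:] = [-0.0750, +0.0000, +0.0500, -0.0500, +0.0375, +0.0375]
  T[2,:] = [+0.0714, -0.0179, +0.0000, -0.1071, -0.0179, -0.0357]
  T[3,:] = [+0.0833, +0.0500, +0.0333, +0.0000, -0.0167, +0.0667]
  T[4,:] = [+0.5000, +0.1000, -0.4000, -0.5000, +0.0000, -0.1000]
  T[5,:] = [-0.0139, -0.0417, -0.0833, +0.0417, -0.0694, +0.0000]
|roots of det(T-λI)|: 0.2552, 0.1247, 0.1247, 0.0775, 0.0744, 0.0744.
ρ(T) = max|λ| = 0.2552; 0.2552 < 1 ⇒ converges.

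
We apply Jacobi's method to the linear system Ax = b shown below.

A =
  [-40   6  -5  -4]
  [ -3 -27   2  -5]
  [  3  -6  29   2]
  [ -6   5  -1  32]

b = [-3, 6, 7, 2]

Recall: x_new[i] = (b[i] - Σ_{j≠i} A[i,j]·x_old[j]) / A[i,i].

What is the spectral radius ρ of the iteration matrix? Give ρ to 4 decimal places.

0.2274

Write A = D+L+U with D = diag(-40, -27, 29, 32).
Jacobi T = -D⁻¹(L+U): T[3,2] = -(-1)/(32) = +0.0312; T[3,3] = 0.
  T[0,:] = [+0.0000 +0.1500 -0.1250 -0.1000]
  T[1,:] = [-0.1111 +0.0000 +0.0741 -0.1852]
  T[2,:] = [-0.1034 +0.2069 +0.0000 -0.0690]
  T[3,:] = [+0.1875 -0.1562 +0.0312 +0.0000]
moduli |λ_i(T)| = 0.2274, 0.1656, 0.1478, 0.1478.
ρ(T) = max|λ| = 0.2274; 0.2274 < 1 ⇒ converges.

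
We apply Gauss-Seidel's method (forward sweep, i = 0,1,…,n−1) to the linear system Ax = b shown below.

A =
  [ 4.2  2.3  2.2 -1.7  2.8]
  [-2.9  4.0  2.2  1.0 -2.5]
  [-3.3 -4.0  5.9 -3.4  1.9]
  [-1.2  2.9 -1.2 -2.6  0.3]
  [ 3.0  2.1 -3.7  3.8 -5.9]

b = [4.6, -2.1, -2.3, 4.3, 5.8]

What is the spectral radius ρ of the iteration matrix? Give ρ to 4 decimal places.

A = D + L + U where D = diag(4.2, 4, 5.9, -2.6, -5.9).
Gauss-Seidel: T = -(D+L)⁻¹U, row 0 first, T[0,4] = -(2.8)/(4.2) = -0.6667; later rows by forward substitution.
  T[0,:] = [+0.0000, -0.5476, -0.5238, +0.4048, -0.6667]
  T[1,:] = [+0.0000, -0.3970, -0.9298, +0.0435, +0.1417]
  T[2,:] = [+0.0000, -0.5755, -0.9233, +0.8321, -0.5989]
  T[3,:] = [+0.0000, +0.0755, -0.3691, -0.5224, +0.8575]
  T[4,:] = [+0.0000, -0.0102, -0.2560, -0.6370, +0.6393]
eigenvalue magnitudes: 1.4056, 0.5671, 0.5671, 0.0225, 0.0000.
spectral radius ρ = 1.4056; 1.4056 > 1, so it fails to converge.

1.4056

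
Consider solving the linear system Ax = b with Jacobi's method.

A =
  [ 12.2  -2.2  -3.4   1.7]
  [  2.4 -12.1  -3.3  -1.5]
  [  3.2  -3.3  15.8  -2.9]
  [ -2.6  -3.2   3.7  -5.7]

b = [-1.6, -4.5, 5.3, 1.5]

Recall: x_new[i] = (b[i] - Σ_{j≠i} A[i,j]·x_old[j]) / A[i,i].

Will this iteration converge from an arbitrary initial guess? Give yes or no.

Split A = D + L + U, D = diag(12.2, -12.1, 15.8, -5.7).
T_J = -D⁻¹(L+U): T[3,1] = -(-3.2)/(-5.7) = -0.5614; T[3,3] = 0.
  T[0,:] = [+0.0000  +0.1803  +0.2787  -0.1393]
  T[1,:] = [+0.1983  +0.0000  -0.2727  -0.1240]
  T[2,:] = [-0.2025  +0.2089  +0.0000  +0.1835]
  T[3,:] = [-0.4561  -0.5614  +0.6491  +0.0000]
eigenvalue magnitudes: 0.5482, 0.3014, 0.2270, 0.2270.
spectral radius ρ = 0.5482; 0.5482 < 1, so it converges for any x₀.

yes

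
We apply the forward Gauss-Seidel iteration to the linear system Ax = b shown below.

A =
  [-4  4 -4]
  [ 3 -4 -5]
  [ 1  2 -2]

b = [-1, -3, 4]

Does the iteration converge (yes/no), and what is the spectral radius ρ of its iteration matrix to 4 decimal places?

no, ρ = 1.2500

A = D + L + U where D = diag(-4, -4, -2).
T_GS = -(D+L)⁻¹U: row 0 first, T[0,1] = -(4)/(-4) = +1.0000; later rows by forward substitution.
  T[0,:] = [+0.0000  +1.0000  -1.0000]
  T[1,:] = [+0.0000  +0.7500  -2.0000]
  T[2,:] = [+0.0000  +1.2500  -2.5000]
moduli |λ_i(T)| = 1.2500, 0.5000, 0.0000.
ρ = 1.2500; 1.2500 > 1, so it fails to converge.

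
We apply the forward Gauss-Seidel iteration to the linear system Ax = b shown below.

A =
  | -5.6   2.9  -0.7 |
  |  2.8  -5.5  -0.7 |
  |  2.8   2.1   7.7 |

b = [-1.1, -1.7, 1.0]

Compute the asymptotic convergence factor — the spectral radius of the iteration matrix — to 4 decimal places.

0.4184

Split A = D + L + U, D = diag(-5.6, -5.5, 7.7).
GS T = -(D+L)⁻¹U: row 0 first, T[0,1] = -(2.9)/(-5.6) = +0.5179; later rows by forward substitution.
  T[0,:] = [+0.0000 +0.5179 -0.1250]
  T[1,:] = [+0.0000 +0.2636 -0.1909]
  T[2,:] = [+0.0000 -0.2602 +0.0975]
eigenvalue magnitudes: 0.4184, 0.0573, 0.0000.
spectral radius ρ = 0.4184; 0.4184 < 1: convergent.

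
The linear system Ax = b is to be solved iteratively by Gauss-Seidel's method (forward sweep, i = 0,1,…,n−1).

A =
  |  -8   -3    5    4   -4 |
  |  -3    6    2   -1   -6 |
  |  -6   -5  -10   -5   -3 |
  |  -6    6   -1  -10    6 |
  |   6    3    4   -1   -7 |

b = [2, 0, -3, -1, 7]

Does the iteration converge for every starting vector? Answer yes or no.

no

A = D + L + U where D = diag(-8, 6, -10, -10, -7).
T_GS = -(D+L)⁻¹U: row 0 first, T[0,1] = -(-3)/(-8) = -0.3750; later rows by forward substitution.
  T[0,:] = [+0.0000  -0.3750  +0.6250  +0.5000  -0.5000]
  T[1,:] = [+0.0000  -0.1875  -0.0208  +0.4167  +0.7500]
  T[2,:] = [+0.0000  +0.3188  -0.3646  -1.0083  -0.3750]
  T[3,:] = [+0.0000  +0.0806  -0.3510  +0.0508  +1.3875]
  T[4,:] = [+0.0000  -0.2312  +0.3686  +0.0237  -0.5196]
eigenvalue magnitudes: 1.1341, 0.5858, 0.5858, 0.0826, 0.0000.
ρ = 1.1341; 1.1341 > 1, so it fails to converge.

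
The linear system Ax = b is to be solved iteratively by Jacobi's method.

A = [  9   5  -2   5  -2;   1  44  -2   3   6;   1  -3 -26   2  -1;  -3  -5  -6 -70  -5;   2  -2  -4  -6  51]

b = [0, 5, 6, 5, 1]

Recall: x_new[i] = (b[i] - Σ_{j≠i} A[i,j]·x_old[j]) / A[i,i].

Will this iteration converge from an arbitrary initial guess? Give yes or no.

Write A = D+L+U with D = diag(9, 44, -26, -70, 51).
Jacobi: T = -D⁻¹(L+U), T[2,4] = -(-1)/(-26) = -0.0385; T[2,2] = 0.
  T[0,:] = [+0.0000 -0.5556 +0.2222 -0.5556 +0.2222]
  T[1,:] = [-0.0227 +0.0000 +0.0455 -0.0682 -0.1364]
  T[2,:] = [+0.0385 -0.1154 +0.0000 +0.0769 -0.0385]
  T[3,:] = [-0.0429 -0.0714 -0.0857 +0.0000 -0.0714]
  T[4,:] = [-0.0392 +0.0392 +0.0784 +0.1176 +0.0000]
|roots of det(T-λI)|: 0.2454, 0.1824, 0.1824, 0.1669, 0.1669.
ρ = 0.2454; 0.2454 < 1 ⇒ converges.

yes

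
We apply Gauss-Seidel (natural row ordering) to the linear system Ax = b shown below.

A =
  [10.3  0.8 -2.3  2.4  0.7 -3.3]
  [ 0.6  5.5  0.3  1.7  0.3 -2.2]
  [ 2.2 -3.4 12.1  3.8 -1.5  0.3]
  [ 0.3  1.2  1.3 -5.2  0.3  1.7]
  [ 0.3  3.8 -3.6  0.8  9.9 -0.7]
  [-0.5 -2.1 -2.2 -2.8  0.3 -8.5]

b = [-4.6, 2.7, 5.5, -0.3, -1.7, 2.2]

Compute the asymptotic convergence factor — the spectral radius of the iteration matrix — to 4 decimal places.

Split A = D + L + U, D = diag(10.3, 5.5, 12.1, -5.2, 9.9, -8.5).
T_GS = -(D+L)⁻¹U: row 0 first, T[0,3] = -(2.4)/(10.3) = -0.2330; later rows by forward substitution.
  T[0,:] = [+0.0000  -0.0777  +0.2233  -0.2330  -0.0680  +0.3204]
  T[1,:] = [+0.0000  +0.0085  -0.0789  -0.2837  -0.0471  +0.3650]
  T[2,:] = [+0.0000  +0.0165  -0.0628  -0.3514  +0.1231  +0.0195]
  T[3,:] = [+0.0000  +0.0016  -0.0210  -0.1668  +0.0737  +0.4345]
  T[4,:] = [+0.0000  +0.0050  +0.0024  +0.0016  +0.0590  -0.1071]
  T[5,:] = [+0.0000  -0.0021  +0.0296  +0.2297  -0.0384  -0.2610]
eigenvalue magnitudes: 0.5616, 0.0801, 0.0801, 0.0105, 0.0084, 0.0000.
ρ = 0.5616; 0.5616 < 1 ⇒ converges.

0.5616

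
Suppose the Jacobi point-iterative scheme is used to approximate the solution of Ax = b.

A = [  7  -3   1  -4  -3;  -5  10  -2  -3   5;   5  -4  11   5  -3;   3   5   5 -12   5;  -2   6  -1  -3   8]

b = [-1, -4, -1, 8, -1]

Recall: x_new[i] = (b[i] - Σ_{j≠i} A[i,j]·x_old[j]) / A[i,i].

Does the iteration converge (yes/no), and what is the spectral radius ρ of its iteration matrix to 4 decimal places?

Write A = D+L+U with D = diag(7, 10, 11, -12, 8).
Jacobi: T = -D⁻¹(L+U), T[0,3] = -(-4)/(7) = +0.5714; T[0,0] = 0.
  T[0,:] = [+0.0000, +0.4286, -0.1429, +0.5714, +0.4286]
  T[1,:] = [+0.5000, +0.0000, +0.2000, +0.3000, -0.5000]
  T[2,:] = [-0.4545, +0.3636, +0.0000, -0.4545, +0.2727]
  T[3,:] = [+0.2500, +0.4167, +0.4167, +0.0000, +0.4167]
  T[4,:] = [+0.2500, -0.7500, +0.1250, +0.3750, +0.0000]
eigenvalue magnitudes: 1.1386, 0.6254, 0.6254, 0.3448, 0.2556.
spectral radius ρ = 1.1386; 1.1386 > 1, so it fails to converge.

no, ρ = 1.1386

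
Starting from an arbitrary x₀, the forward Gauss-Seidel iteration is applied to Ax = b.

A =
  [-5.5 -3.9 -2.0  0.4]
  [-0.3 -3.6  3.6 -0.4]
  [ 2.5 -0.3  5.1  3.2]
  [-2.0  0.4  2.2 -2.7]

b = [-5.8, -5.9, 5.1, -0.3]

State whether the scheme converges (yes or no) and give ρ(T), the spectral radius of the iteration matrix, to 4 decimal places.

Let D = diag(-5.5, -3.6, 5.1, -2.7); L, U the strict triangles.
Gauss-Seidel: T = -(D+L)⁻¹U, row 0 first, T[0,3] = -(0.4)/(-5.5) = +0.0727; later rows by forward substitution.
  T[0,:] = [+0.0000 -0.7091 -0.3636 +0.0727]
  T[1,:] = [+0.0000 +0.0591 +1.0303 -0.1172]
  T[2,:] = [+0.0000 +0.3511 +0.2389 -0.6700]
  T[3,:] = [+0.0000 +0.8201 +0.6166 -0.6172]
|λ(T)| sorted: 0.8274, 0.6311, 0.6311, 0.0000.
spectral radius ρ = 0.8274; 0.8274 < 1: convergent.

yes, ρ = 0.8274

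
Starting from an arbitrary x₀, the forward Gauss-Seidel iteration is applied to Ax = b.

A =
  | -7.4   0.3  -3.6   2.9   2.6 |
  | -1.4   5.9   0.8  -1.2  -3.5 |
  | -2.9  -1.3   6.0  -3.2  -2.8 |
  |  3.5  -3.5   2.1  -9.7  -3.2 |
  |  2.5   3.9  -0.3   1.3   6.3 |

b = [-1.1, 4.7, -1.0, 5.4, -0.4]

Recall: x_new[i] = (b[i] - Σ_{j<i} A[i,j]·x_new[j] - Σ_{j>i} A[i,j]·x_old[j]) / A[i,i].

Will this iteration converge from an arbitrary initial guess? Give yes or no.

Diagonal D = diag(-7.4, 5.9, 6, -9.7, 6.3); L, U strict lower/upper.
T_GS = -(D+L)⁻¹U: row 0 first, T[0,3] = -(2.9)/(-7.4) = +0.3919; later rows by forward substitution.
  T[0,:] = [+0.0000  +0.0405  -0.4865  +0.3919  +0.3514]
  T[1,:] = [+0.0000  +0.0096  -0.2510  +0.2964  +0.6766]
  T[2,:] = [+0.0000  +0.0217  -0.2895  +0.7870  +0.7831]
  T[3,:] = [+0.0000  +0.0159  -0.1476  +0.2048  -0.2777]
  T[4,:] = [+0.0000  -0.0243  +0.3651  -0.3438  -0.4637]
eigenvalue magnitudes: 0.9378, 0.3201, 0.3201, 0.0040, 0.0000.
ρ = 0.9378; 0.9378 < 1: convergent.

yes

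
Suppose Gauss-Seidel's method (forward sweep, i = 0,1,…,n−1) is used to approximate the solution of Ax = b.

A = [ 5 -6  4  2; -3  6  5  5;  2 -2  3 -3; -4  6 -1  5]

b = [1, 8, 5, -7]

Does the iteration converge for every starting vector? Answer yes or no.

Let D = diag(5, 6, 3, 5); L, U the strict triangles.
Gauss-Seidel: T = -(D+L)⁻¹U, row 0 first, T[0,2] = -(4)/(5) = -0.8000; later rows by forward substitution.
  T[0,:] = [+0.0000 +1.2000 -0.8000 -0.4000]
  T[1,:] = [+0.0000 +0.6000 -1.2333 -1.0333]
  T[2,:] = [+0.0000 -0.4000 -0.2889 +0.5778]
  T[3,:] = [+0.0000 +0.1600 +0.7822 +1.0356]
moduli |λ_i(T)| = 1.3854, 0.7795, 0.7408, 0.0000.
ρ(T) = max|λ| = 1.3854; 1.3854 > 1 ⇒ diverges.

no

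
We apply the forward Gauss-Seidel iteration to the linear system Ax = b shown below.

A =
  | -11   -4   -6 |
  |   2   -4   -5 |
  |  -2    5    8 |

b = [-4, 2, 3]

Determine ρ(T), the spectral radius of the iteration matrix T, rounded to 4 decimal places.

0.7793

Diagonal D = diag(-11, -4, 8); L, U strict lower/upper.
Gauss-Seidel: T = -(D+L)⁻¹U, row 0 first, T[0,2] = -(-6)/(-11) = -0.5455; later rows by forward substitution.
  T[0,:] = [+0.0000  -0.3636  -0.5455]
  T[1,:] = [+0.0000  -0.1818  -1.5227]
  T[2,:] = [+0.0000  +0.0227  +0.8153]
|roots of det(T-λI)|: 0.7793, 0.1458, 0.0000.
spectral radius ρ = 0.7793; 0.7793 < 1 ⇒ converges.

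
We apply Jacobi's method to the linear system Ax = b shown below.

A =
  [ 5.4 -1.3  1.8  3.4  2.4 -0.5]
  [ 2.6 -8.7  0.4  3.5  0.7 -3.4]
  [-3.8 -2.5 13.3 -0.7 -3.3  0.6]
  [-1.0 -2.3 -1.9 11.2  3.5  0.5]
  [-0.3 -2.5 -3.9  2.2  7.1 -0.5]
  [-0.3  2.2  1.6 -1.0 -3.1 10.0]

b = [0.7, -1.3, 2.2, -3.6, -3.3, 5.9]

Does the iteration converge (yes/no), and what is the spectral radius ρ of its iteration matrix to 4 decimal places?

yes, ρ = 0.8582

A = D + L + U where D = diag(5.4, -8.7, 13.3, 11.2, 7.1, 10).
T_J = -D⁻¹(L+U): T[4,3] = -(2.2)/(7.1) = -0.3099; T[4,4] = 0.
  T[0,:] = [+0.0000 +0.2407 -0.3333 -0.6296 -0.4444 +0.0926]
  T[1,:] = [+0.2989 +0.0000 +0.0460 +0.4023 +0.0805 -0.3908]
  T[2,:] = [+0.2857 +0.1880 +0.0000 +0.0526 +0.2481 -0.0451]
  T[3,:] = [+0.0893 +0.2054 +0.1696 +0.0000 -0.3125 -0.0446]
  T[4,:] = [+0.0423 +0.3521 +0.5493 -0.3099 +0.0000 +0.0704]
  T[5,:] = [+0.0300 -0.2200 -0.1600 +0.1000 +0.3100 +0.0000]
eigenvalue magnitudes: 0.8582, 0.4978, 0.4978, 0.1922, 0.1922, 0.1524.
spectral radius ρ = 0.8582; 0.8582 < 1 ⇒ converges.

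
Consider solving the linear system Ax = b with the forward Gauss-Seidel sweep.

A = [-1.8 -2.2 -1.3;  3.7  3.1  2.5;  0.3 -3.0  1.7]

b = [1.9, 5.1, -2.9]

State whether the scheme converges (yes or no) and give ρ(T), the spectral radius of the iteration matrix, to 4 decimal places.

no, ρ = 1.5737

A = D + L + U where D = diag(-1.8, 3.1, 1.7).
Gauss-Seidel: T = -(D+L)⁻¹U, row 0 first, T[0,1] = -(-2.2)/(-1.8) = -1.2222; later rows by forward substitution.
  T[0,:] = [+0.0000 -1.2222 -0.7222]
  T[1,:] = [+0.0000 +1.4588 +0.0556]
  T[2,:] = [+0.0000 +2.7900 +0.2255]
|roots of det(T-λI)|: 1.5737, 0.1105, 0.0000.
ρ = 1.5737; 1.5737 > 1, so it fails to converge.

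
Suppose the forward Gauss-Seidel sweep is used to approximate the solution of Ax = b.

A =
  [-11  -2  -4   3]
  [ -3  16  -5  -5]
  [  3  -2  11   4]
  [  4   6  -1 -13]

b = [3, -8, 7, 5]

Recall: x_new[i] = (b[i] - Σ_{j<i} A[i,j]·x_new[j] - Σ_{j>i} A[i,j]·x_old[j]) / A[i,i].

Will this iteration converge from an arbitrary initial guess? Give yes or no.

yes

Diagonal D = diag(-11, 16, 11, -13); L, U strict lower/upper.
Gauss-Seidel: T = -(D+L)⁻¹U, row 0 first, T[0,2] = -(-4)/(-11) = -0.3636; later rows by forward substitution.
  T[0,:] = [+0.0000  -0.1818  -0.3636  +0.2727]
  T[1,:] = [+0.0000  -0.0341  +0.2443  +0.3636]
  T[2,:] = [+0.0000  +0.0434  +0.1436  -0.3719]
  T[3,:] = [+0.0000  -0.0750  -0.0102  +0.2804]
|λ(T)| sorted: 0.3310, 0.1386, 0.1386, 0.0000.
ρ(T) = max|λ| = 0.3310; 0.3310 < 1: convergent.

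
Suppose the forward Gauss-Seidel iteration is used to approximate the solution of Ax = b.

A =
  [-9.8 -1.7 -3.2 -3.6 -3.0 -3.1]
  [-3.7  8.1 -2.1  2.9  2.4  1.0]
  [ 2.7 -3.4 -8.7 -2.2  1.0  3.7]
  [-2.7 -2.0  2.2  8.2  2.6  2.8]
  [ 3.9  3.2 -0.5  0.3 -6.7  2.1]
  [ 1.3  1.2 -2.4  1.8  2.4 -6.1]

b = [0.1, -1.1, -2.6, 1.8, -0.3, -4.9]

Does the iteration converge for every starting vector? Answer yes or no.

no

Let D = diag(-9.8, 8.1, -8.7, 8.2, -6.7, -6.1); L, U the strict triangles.
Gauss-Seidel: T = -(D+L)⁻¹U, row 0 first, T[0,3] = -(-3.6)/(-9.8) = -0.3673; later rows by forward substitution.
  T[0,:] = [+0.0000  -0.1735  -0.3265  -0.3673  -0.3061  -0.3163]
  T[1,:] = [+0.0000  -0.0792  +0.1101  -0.5258  -0.4361  -0.2680]
  T[2,:] = [+0.0000  -0.0229  -0.1444  -0.1614  +0.1904  +0.4318]
  T[3,:] = [+0.0000  -0.0703  -0.0419  -0.2059  -0.5753  -0.6268]
  T[4,:] = [+0.0000  -0.1403  -0.1286  -0.4621  -0.4265  -0.0590]
  T[5,:] = [+0.0000  -0.1195  -0.0541  -0.3608  -0.5635  -0.4982]
|eigenvalues of T|: 1.3081, 0.1551, 0.1454, 0.1454, 0.0562, 0.0000.
spectral radius ρ = 1.3081; 1.3081 > 1 ⇒ diverges.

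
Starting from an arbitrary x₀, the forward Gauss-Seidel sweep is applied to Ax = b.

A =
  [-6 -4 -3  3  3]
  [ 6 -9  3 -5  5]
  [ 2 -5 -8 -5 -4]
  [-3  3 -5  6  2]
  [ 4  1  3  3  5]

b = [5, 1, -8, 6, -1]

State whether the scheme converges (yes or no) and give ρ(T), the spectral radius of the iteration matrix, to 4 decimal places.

no, ρ = 1.1239

Split A = D + L + U, D = diag(-6, -9, -8, 6, 5).
T_GS = -(D+L)⁻¹U: row 0 first, T[0,4] = -(3)/(-6) = +0.5000; later rows by forward substitution.
  T[0,:] = [+0.0000 -0.6667 -0.5000 +0.5000 +0.5000]
  T[1,:] = [+0.0000 -0.4444 +0.0000 -0.2222 +0.8889]
  T[2,:] = [+0.0000 +0.1111 -0.1250 -0.3611 -0.9306]
  T[3,:] = [+0.0000 -0.0185 -0.3542 +0.0602 -1.3032]
  T[4,:] = [+0.0000 +0.5667 +0.6875 -0.1750 +0.7625]
|λ(T)| sorted: 1.1239, 0.5523, 0.5523, 0.1080, 0.0000.
spectral radius ρ = 1.1239; 1.1239 > 1: divergent.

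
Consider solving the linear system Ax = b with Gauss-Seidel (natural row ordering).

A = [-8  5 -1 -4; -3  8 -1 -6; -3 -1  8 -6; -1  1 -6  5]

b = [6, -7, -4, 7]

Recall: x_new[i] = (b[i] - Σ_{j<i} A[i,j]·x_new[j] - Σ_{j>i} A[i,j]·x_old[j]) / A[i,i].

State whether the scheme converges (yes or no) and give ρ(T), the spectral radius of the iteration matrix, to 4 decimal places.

Split A = D + L + U, D = diag(-8, 8, 8, 5).
GS T = -(D+L)⁻¹U: row 0 first, T[0,2] = -(-1)/(-8) = -0.1250; later rows by forward substitution.
  T[0,:] = [+0.0000 +0.6250 -0.1250 -0.5000]
  T[1,:] = [+0.0000 +0.2344 +0.0781 +0.5625]
  T[2,:] = [+0.0000 +0.2637 -0.0371 +0.6328]
  T[3,:] = [+0.0000 +0.3945 -0.0852 +0.5469]
eigenvalue magnitudes: 0.8635, 0.1165, 0.1165, 0.0000.
spectral radius ρ = 0.8635; 0.8635 < 1, so it converges for any x₀.

yes, ρ = 0.8635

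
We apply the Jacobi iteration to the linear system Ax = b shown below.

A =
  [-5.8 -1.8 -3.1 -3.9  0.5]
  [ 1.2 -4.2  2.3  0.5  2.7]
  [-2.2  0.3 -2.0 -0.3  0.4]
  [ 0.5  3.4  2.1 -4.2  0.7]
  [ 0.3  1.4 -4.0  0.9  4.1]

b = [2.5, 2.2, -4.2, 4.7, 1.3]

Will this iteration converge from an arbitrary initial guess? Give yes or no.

no

Let D = diag(-5.8, -4.2, -2, -4.2, 4.1); L, U the strict triangles.
Jacobi: T = -D⁻¹(L+U), T[0,2] = -(-3.1)/(-5.8) = -0.5345; T[0,0] = 0.
  T[0,:] = [+0.0000 -0.3103 -0.5345 -0.6724 +0.0862]
  T[1,:] = [+0.2857 +0.0000 +0.5476 +0.1190 +0.6429]
  T[2,:] = [-1.1000 +0.1500 +0.0000 -0.1500 +0.2000]
  T[3,:] = [+0.1190 +0.8095 +0.5000 +0.0000 +0.1667]
  T[4,:] = [-0.0732 -0.3415 +0.9756 -0.2195 +0.0000]
|eigenvalues of T|: 1.1951, 0.8957, 0.8957, 0.7636, 0.7636.
ρ = 1.1951; 1.1951 > 1, so it fails to converge.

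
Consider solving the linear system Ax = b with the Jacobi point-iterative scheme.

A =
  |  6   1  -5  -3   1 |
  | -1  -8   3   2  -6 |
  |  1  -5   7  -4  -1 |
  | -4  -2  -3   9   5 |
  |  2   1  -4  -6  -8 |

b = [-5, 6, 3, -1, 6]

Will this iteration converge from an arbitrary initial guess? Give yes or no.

Split A = D + L + U, D = diag(6, -8, 7, 9, -8).
T_J = -D⁻¹(L+U): T[0,4] = -(1)/(6) = -0.1667; T[0,0] = 0.
  T[0,:] = [+0.0000  -0.1667  +0.8333  +0.5000  -0.1667]
  T[1,:] = [-0.1250  +0.0000  +0.3750  +0.2500  -0.7500]
  T[2,:] = [-0.1429  +0.7143  +0.0000  +0.5714  +0.1429]
  T[3,:] = [+0.4444  +0.2222  +0.3333  +0.0000  -0.5556]
  T[4,:] = [+0.2500  +0.1250  -0.5000  -0.7500  +0.0000]
eigenvalue magnitudes: 1.1965, 0.8763, 0.8763, 0.2710, 0.2710.
ρ(T) = max|λ| = 1.1965; 1.1965 > 1, so it fails to converge.

no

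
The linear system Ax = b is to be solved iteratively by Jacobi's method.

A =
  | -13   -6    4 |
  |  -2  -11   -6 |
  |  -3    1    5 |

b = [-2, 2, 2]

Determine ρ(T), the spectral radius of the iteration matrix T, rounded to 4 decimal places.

0.7675

Split A = D + L + U, D = diag(-13, -11, 5).
T_J = -D⁻¹(L+U): T[1,2] = -(-6)/(-11) = -0.5455; T[1,1] = 0.
  T[0,:] = [+0.0000, -0.4615, +0.3077]
  T[1,:] = [-0.1818, +0.0000, -0.5455]
  T[2,:] = [+0.6000, -0.2000, +0.0000]
moduli |λ_i(T)| = 0.7675, 0.4598, 0.4598.
ρ(T) = max|λ| = 0.7675; 0.7675 < 1, so it converges for any x₀.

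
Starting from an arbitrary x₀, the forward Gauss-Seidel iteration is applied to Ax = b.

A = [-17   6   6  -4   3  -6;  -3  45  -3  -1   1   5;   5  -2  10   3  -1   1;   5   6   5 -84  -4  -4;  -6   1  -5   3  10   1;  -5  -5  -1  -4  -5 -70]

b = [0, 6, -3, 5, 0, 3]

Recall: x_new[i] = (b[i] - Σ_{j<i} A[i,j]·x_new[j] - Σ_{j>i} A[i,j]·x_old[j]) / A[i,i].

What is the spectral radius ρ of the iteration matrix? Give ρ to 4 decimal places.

A = D + L + U where D = diag(-17, 45, 10, -84, 10, -70).
GS T = -(D+L)⁻¹U: row 0 first, T[0,5] = -(-6)/(-17) = -0.3529; later rows by forward substitution.
  T[0,:] = [+0.0000 +0.3529 +0.3529 -0.2353 +0.1765 -0.3529]
  T[1,:] = [+0.0000 +0.0235 +0.0902 +0.0065 -0.0105 -0.1346]
  T[2,:] = [+0.0000 -0.1718 -0.1584 -0.1810 +0.0097 +0.0495]
  T[3,:] = [+0.0000 +0.0125 +0.0180 -0.0243 -0.0373 -0.0753]
  T[4,:] = [+0.0000 +0.1198 +0.1181 -0.2251 +0.1230 -0.2509]
  T[5,:] = [+0.0000 -0.0337 -0.0389 +0.0364 -0.0186 +0.0563]
|eigenvalues of T|: 0.2012, 0.1056, 0.1056, 0.0579, 0.0185, 0.0000.
ρ = 0.2012; 0.2012 < 1 ⇒ converges.

0.2012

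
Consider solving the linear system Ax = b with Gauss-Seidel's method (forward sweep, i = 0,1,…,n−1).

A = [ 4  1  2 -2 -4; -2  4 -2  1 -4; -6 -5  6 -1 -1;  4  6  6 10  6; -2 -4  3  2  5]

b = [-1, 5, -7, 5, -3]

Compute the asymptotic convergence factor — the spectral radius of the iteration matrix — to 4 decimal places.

1.3247

Let D = diag(4, 4, 6, 10, 5); L, U the strict triangles.
T_GS = -(D+L)⁻¹U: row 0 first, T[0,1] = -(1)/(4) = -0.2500; later rows by forward substitution.
  T[0,:] = [+0.0000  -0.2500  -0.5000  +0.5000  +1.0000]
  T[1,:] = [+0.0000  -0.1250  +0.2500  -0.0000  +1.5000]
  T[2,:] = [+0.0000  -0.3542  -0.2917  +0.6667  +2.4167]
  T[3,:] = [+0.0000  +0.3875  +0.2250  -0.6000  -3.3500]
  T[4,:] = [+0.0000  -0.1425  +0.0850  +0.0400  +1.4900]
|roots of det(T-λI)|: 1.3247, 0.8787, 0.0655, 0.0655, 0.0000.
spectral radius ρ = 1.3247; 1.3247 > 1 ⇒ diverges.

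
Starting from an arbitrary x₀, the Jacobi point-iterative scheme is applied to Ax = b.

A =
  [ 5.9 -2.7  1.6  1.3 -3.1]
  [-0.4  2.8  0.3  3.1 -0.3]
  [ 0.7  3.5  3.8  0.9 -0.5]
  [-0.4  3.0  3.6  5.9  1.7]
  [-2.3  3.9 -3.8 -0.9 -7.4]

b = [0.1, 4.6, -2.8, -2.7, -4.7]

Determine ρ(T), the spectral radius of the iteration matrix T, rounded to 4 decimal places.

Split A = D + L + U, D = diag(5.9, 2.8, 3.8, 5.9, -7.4).
T_J = -D⁻¹(L+U): T[0,3] = -(1.3)/(5.9) = -0.2203; T[0,0] = 0.
  T[0,:] = [+0.0000  +0.4576  -0.2712  -0.2203  +0.5254]
  T[1,:] = [+0.1429  +0.0000  -0.1071  -1.1071  +0.1071]
  T[2,:] = [-0.1842  -0.9211  +0.0000  -0.2368  +0.1316]
  T[3,:] = [+0.0678  -0.5085  -0.6102  +0.0000  -0.2881]
  T[4,:] = [-0.3108  +0.5270  -0.5135  -0.1216  +0.0000]
|roots of det(T-λI)|: 1.1667, 0.7634, 0.7634, 0.5676, 0.5676.
spectral radius ρ = 1.1667; 1.1667 > 1, so it fails to converge.

1.1667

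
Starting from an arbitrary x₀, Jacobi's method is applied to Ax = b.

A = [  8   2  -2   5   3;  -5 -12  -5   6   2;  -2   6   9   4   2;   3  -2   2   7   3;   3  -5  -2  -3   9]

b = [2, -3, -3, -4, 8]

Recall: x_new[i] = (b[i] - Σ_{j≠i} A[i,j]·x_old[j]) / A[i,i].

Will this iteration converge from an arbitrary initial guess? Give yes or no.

no

A = D + L + U where D = diag(8, -12, 9, 7, 9).
Jacobi T = -D⁻¹(L+U): T[0,4] = -(3)/(8) = -0.3750; T[0,0] = 0.
  T[0,:] = [+0.0000, -0.2500, +0.2500, -0.6250, -0.3750]
  T[1,:] = [-0.4167, +0.0000, -0.4167, +0.5000, +0.1667]
  T[2,:] = [+0.2222, -0.6667, +0.0000, -0.4444, -0.2222]
  T[3,:] = [-0.4286, +0.2857, -0.2857, +0.0000, -0.4286]
  T[4,:] = [-0.3333, +0.5556, +0.2222, +0.3333, +0.0000]
|roots of det(T-λI)|: 1.2161, 0.5914, 0.5914, 0.2024, 0.2024.
ρ = 1.2161; 1.2161 > 1 ⇒ diverges.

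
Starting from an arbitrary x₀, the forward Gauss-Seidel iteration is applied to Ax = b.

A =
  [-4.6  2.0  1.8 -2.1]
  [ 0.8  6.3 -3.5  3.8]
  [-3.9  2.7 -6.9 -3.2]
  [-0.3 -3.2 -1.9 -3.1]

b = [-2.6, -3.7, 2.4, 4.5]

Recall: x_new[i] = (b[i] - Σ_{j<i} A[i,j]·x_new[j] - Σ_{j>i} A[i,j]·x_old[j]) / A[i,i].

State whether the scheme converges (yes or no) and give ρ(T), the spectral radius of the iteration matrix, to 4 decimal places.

Write A = D+L+U with D = diag(-4.6, 6.3, -6.9, -3.1).
GS T = -(D+L)⁻¹U: row 0 first, T[0,3] = -(-2.1)/(-4.6) = -0.4565; later rows by forward substitution.
  T[0,:] = [+0.0000  +0.4348  +0.3913  -0.4565]
  T[1,:] = [+0.0000  -0.0552  +0.5059  -0.5452]
  T[2,:] = [+0.0000  -0.2674  -0.0232  -0.4191]
  T[3,:] = [+0.0000  +0.1788  -0.5458  +0.8638]
|λ(T)| sorted: 0.8714, 0.1115, 0.1115, 0.0000.
ρ = 0.8714; 0.8714 < 1: convergent.

yes, ρ = 0.8714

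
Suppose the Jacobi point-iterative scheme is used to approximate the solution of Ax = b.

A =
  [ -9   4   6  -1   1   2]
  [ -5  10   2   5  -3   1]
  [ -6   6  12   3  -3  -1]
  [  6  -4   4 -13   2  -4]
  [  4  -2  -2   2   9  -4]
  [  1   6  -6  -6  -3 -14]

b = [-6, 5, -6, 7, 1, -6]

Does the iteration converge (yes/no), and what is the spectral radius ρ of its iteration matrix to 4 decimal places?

no, ρ = 1.1509

Write A = D+L+U with D = diag(-9, 10, 12, -13, 9, -14).
Jacobi T = -D⁻¹(L+U): T[5,1] = -(6)/(-14) = +0.4286; T[5,5] = 0.
  T[0,:] = [+0.0000 +0.4444 +0.6667 -0.1111 +0.1111 +0.2222]
  T[1,:] = [+0.5000 +0.0000 -0.2000 -0.5000 +0.3000 -0.1000]
  T[2,:] = [+0.5000 -0.5000 +0.0000 -0.2500 +0.2500 +0.0833]
  T[3,:] = [+0.4615 -0.3077 +0.3077 +0.0000 +0.1538 -0.3077]
  T[4,:] = [-0.4444 +0.2222 +0.2222 -0.2222 +0.0000 +0.4444]
  T[5,:] = [+0.0714 +0.4286 -0.4286 -0.4286 -0.2143 +0.0000]
|λ(T)| sorted: 1.1509, 0.5052, 0.5052, 0.4818, 0.4818, 0.1956.
ρ = 1.1509; 1.1509 > 1 ⇒ diverges.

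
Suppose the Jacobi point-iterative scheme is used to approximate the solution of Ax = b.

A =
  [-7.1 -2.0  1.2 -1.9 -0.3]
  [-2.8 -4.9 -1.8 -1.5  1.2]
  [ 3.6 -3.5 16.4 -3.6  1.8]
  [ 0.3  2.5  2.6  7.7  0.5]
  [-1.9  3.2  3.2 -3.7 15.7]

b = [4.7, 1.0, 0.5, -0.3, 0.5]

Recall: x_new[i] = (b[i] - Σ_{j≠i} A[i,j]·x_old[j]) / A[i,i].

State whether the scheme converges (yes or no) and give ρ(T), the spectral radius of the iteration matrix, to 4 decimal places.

Let D = diag(-7.1, -4.9, 16.4, 7.7, 15.7); L, U the strict triangles.
Jacobi T = -D⁻¹(L+U): T[3,1] = -(2.5)/(7.7) = -0.3247; T[3,3] = 0.
  T[0,:] = [+0.0000  -0.2817  +0.1690  -0.2676  -0.0423]
  T[1,:] = [-0.5714  +0.0000  -0.3673  -0.3061  +0.2449]
  T[2,:] = [-0.2195  +0.2134  +0.0000  +0.2195  -0.1098]
  T[3,:] = [-0.0390  -0.3247  -0.3377  +0.0000  -0.0649]
  T[4,:] = [+0.1210  -0.2038  -0.2038  +0.2357  +0.0000]
|eigenvalues of T|: 0.5444, 0.4506, 0.4506, 0.2097, 0.2097.
ρ(T) = max|λ| = 0.5444; 0.5444 < 1, so it converges for any x₀.

yes, ρ = 0.5444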